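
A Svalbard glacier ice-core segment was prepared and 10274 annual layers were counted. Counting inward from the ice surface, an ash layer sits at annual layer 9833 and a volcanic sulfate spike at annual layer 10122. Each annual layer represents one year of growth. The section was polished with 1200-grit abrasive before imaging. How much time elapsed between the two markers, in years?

The two markers are separated by 10122 − 9833 = 289 annual layers.
At one annual layer per year, 289 years elapsed between them.

289 years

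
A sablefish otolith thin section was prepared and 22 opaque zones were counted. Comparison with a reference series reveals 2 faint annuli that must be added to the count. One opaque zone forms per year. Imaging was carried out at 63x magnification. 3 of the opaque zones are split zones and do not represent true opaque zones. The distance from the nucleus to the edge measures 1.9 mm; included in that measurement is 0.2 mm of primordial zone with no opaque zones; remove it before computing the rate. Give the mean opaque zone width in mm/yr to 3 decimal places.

Adjusted count: 22 − 3 + 2 = 21 opaque zones.
Removing the 0.2 mm offcut leaves 1.9 − 0.2 = 1.7 mm.
1.7 mm over 21 years gives 1.7 / 21 ≈ 0.081 mm/yr.

0.081 mm/yr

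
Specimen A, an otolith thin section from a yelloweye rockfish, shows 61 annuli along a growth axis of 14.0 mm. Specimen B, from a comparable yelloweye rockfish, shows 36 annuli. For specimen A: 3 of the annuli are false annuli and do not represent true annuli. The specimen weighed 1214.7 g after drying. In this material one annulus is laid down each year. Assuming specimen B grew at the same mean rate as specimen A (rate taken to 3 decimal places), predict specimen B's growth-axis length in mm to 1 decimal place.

Specimen A: correcting the raw count gives 61 − 3 = 58 true annuli.
A: Mean rate = 14.0 mm / 58 years ≈ 0.241 mm/yr.
B's length ≈ 0.241 × 36 = 8.7 mm.

8.7 mm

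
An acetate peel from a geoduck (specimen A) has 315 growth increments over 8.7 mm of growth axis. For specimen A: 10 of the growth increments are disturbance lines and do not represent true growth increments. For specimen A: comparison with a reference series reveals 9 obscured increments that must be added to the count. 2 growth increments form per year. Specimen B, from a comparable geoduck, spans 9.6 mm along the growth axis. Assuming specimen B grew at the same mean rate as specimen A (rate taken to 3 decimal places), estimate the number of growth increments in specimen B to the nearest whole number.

Specimen A: after corrections the count is 315 − 10 + 9 = 314 growth increments.
Specimen A: dividing by 2 growth increments per year: 314 / 2 = 157 years.
A: Mean rate = 8.7 mm / 157 years ≈ 0.055 mm/yr.
B spans 9.6 / 0.055 = 174.55 years; at 2 growth increments per year that is 174.55 × 2 ≈ 349 growth increments.

349 growth increments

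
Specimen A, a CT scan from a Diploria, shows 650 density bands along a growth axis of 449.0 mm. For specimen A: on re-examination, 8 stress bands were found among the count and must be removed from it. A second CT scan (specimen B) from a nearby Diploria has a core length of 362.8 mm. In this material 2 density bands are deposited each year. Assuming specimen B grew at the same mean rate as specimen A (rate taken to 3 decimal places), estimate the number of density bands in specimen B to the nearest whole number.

Specimen A: adjusted count: 650 − 8 = 642 density bands.
Specimen A: 642 density bands at 2 per year is 642 / 2 = 321 years.
A: Mean rate = 449.0 mm / 321 years ≈ 1.399 mm/yr.
B spans 362.8 / 1.399 = 259.33 years; at 2 density bands per year that is 259.33 × 2 ≈ 519 density bands.

519 density bands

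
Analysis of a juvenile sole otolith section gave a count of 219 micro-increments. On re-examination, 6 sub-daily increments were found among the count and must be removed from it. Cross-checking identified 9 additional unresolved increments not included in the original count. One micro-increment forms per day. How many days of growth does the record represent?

Adjusted count: 219 − 6 + 9 = 222 micro-increments.
With a one-to-one micro-increment periodicity this is 222 days.

222 d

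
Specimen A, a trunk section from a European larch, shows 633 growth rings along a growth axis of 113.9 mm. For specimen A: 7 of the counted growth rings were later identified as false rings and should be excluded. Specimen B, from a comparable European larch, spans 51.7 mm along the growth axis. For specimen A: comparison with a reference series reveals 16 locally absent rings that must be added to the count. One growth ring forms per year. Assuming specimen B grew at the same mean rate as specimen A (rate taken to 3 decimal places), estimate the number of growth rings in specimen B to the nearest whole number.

292 growth rings

Specimen A: adjusted count: 633 − 7 + 16 = 642 growth rings.
A: 113.9 mm over 642 years gives 113.9 / 642 ≈ 0.177 mm/year.
Specimen B: 51.7 mm / 0.177 mm per year = 292.09 years ≈ 292 growth rings.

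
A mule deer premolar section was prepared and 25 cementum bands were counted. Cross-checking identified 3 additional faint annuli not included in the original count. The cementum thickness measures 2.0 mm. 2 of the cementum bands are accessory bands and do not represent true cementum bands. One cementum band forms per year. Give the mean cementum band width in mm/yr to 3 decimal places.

True cementum band count = 25 − 2 + 3 = 26.
Mean rate = 2.0 mm / 26 years ≈ 0.077 mm/yr.

0.077 mm/yr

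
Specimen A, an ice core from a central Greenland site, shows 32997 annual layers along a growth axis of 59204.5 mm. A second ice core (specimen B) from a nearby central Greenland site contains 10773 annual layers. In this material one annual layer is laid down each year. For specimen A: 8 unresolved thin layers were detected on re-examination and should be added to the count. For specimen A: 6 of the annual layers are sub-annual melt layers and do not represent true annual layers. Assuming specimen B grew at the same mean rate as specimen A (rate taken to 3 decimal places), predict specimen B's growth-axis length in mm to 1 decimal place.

Specimen A: correcting the raw count gives 32997 − 6 + 8 = 32999 true annual layers.
A: 59204.5 mm over 32999 years gives 59204.5 / 32999 ≈ 1.794 mm/yr.
Length of B = 1.794 × 10773 = 19326.8 mm.

19326.8 mm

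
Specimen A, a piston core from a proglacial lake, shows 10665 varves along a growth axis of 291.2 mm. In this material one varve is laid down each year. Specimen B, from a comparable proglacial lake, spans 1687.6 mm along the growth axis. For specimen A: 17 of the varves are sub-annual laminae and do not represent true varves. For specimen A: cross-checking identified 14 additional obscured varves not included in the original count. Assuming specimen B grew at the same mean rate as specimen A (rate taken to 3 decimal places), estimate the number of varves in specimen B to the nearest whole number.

62504 varves

Specimen A: after corrections the count is 10665 − 17 + 14 = 10662 varves.
A: Extension rate ≈ 291.2 / 10662 = 0.027 mm/yr.
For B, 1687.6 / 0.027 = 62503.70 years ≈ 62504 varves.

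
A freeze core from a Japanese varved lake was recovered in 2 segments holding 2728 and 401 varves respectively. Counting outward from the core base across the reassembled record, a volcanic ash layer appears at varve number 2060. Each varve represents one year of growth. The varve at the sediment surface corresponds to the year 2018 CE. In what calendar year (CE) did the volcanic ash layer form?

949 CE

Total varves = 2728 + 401 = 3129.
Between varve 2060 and the sediment surface there are 3129 − 2060 = 1069 varves.
2018 − 1069 = 949 CE.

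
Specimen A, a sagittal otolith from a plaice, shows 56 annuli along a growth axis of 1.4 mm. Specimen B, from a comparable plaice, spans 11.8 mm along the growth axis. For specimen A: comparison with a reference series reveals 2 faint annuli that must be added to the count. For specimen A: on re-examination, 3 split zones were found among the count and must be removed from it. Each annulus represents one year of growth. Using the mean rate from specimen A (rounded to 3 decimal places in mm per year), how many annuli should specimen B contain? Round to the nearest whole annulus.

Specimen A: adjusted count: 56 − 3 + 2 = 55 annuli.
A: 1.4 mm over 55 years gives 1.4 / 55 ≈ 0.025 mm/yr.
B spans 11.8 / 0.025 = 472.00 years ≈ 472 annuli.

472 annuli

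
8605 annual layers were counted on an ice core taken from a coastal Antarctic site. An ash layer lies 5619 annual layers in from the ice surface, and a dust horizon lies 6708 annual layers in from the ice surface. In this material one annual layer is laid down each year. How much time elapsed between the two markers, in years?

1089 years

6708 − 5619 = 1089 annual layers lie between the two events.
That is 1089 years at one annual layer per year.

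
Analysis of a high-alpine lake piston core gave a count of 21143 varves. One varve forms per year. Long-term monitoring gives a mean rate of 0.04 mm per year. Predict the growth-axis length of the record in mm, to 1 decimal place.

845.7 mm

The record spans 21143 years at 0.04 mm per year.
Predicted length = 0.04 mm/year × 21143 years = 845.7 mm.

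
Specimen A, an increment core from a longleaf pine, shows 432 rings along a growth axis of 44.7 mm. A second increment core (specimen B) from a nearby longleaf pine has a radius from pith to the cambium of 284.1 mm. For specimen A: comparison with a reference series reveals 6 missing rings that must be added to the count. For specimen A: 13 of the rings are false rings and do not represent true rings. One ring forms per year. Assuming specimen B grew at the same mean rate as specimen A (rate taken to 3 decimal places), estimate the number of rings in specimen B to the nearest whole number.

Specimen A: true ring count = 432 − 13 + 6 = 425.
A: Mean rate = 44.7 mm / 425 years ≈ 0.105 mm/yr.
B spans 284.1 / 0.105 = 2705.71 years ≈ 2706 rings.

2706 rings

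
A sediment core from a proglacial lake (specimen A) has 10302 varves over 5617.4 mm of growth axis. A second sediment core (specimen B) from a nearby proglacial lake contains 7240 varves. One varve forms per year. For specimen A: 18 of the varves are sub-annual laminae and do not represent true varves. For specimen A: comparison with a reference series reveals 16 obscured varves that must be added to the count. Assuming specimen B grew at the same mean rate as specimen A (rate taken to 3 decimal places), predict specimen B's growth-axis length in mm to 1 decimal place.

3945.8 mm

Specimen A: adjusted count: 10302 − 18 + 16 = 10300 varves.
A: Extension rate ≈ 5617.4 / 10300 = 0.545 mm/year.
B's length ≈ 0.545 × 7240 = 3945.8 mm.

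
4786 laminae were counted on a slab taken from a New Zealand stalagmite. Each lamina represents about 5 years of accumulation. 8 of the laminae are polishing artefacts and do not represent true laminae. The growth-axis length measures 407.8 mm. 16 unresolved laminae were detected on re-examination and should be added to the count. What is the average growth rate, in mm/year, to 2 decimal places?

0.02 mm/year

Correcting the raw count gives 4786 − 8 + 16 = 4794 true laminae.
4794 laminae at 5 years each span 4794 × 5 = 23970 years.
Extension rate ≈ 407.8 / 23970 = 0.02 mm/year.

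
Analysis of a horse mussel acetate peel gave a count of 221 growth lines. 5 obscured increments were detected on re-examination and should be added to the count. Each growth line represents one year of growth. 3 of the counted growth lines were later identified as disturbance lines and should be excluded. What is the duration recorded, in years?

223 yr

Correcting the raw count gives 221 − 3 + 5 = 223 true growth lines.
With a one-to-one growth line periodicity this is 223 years.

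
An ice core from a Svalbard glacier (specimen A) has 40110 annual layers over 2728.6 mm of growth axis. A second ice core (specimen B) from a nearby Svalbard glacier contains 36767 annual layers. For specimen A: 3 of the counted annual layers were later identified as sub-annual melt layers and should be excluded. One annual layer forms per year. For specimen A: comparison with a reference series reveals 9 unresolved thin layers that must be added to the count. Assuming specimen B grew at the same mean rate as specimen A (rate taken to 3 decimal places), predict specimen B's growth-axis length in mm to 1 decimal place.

Specimen A: true annual layer count = 40110 − 3 + 9 = 40116.
A: Mean rate = 2728.6 mm / 40116 years ≈ 0.068 mm/yr.
Length of B = 0.068 × 36767 = 2500.2 mm.

2500.2 mm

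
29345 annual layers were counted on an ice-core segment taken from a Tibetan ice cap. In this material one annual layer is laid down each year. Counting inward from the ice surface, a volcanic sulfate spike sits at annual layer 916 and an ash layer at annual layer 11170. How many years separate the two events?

The two markers are separated by 11170 − 916 = 10254 annual layers.
At one annual layer per year, 10254 years elapsed between them.

10254 yr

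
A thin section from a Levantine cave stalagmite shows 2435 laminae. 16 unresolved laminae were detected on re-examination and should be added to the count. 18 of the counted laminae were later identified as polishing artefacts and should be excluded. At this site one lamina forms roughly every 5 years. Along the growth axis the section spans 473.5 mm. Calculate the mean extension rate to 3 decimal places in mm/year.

Adjusted count: 2435 − 18 + 16 = 2433 laminae.
2433 laminae at 5 years each span 2433 × 5 = 12165 years.
Extension rate ≈ 473.5 / 12165 = 0.039 mm/year.

0.039 mm/year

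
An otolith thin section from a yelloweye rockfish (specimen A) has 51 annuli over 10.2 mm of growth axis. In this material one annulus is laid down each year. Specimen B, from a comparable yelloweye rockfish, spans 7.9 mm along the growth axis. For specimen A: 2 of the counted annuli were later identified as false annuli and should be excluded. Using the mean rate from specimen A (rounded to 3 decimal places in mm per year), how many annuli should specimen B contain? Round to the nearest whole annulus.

Specimen A: after corrections the count is 51 − 2 = 49 annuli.
A: Mean rate = 10.2 mm / 49 years ≈ 0.208 mm/yr.
B spans 7.9 / 0.208 = 37.98 years ≈ 38 annuli.

38 annuli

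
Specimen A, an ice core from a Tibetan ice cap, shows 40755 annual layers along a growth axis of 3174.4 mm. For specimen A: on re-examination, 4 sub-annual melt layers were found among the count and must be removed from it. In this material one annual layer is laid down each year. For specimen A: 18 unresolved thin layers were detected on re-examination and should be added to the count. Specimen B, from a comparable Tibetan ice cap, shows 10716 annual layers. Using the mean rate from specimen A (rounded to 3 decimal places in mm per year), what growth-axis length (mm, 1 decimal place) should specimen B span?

Specimen A: true annual layer count = 40755 − 4 + 18 = 40769.
A: Mean rate = 3174.4 mm / 40769 years ≈ 0.078 mm/year.
B's length ≈ 0.078 × 10716 = 835.8 mm.

835.8 mm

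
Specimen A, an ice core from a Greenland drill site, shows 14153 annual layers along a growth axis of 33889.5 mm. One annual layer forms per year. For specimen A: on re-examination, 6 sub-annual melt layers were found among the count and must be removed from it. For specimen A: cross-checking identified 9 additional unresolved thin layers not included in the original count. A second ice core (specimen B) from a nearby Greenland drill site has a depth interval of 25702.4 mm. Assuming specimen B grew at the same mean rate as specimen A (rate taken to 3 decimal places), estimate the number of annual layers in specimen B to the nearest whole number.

Specimen A: adjusted count: 14153 − 6 + 9 = 14156 annual layers.
A: Extension rate ≈ 33889.5 / 14156 = 2.394 mm per year.
Specimen B: 25702.4 mm / 2.394 mm per year = 10736.17 years ≈ 10736 annual layers.

10736 annual layers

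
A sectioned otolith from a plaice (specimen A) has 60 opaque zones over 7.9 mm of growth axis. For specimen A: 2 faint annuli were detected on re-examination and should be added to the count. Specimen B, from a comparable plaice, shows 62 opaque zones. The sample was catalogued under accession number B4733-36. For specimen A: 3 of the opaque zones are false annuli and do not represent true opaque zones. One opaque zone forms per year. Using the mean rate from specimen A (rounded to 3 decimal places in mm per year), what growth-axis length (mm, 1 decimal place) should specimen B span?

Specimen A: adjusted count: 60 − 3 + 2 = 59 opaque zones.
A: 7.9 mm over 59 years gives 7.9 / 59 ≈ 0.134 mm per year.
B's length ≈ 0.134 × 62 = 8.3 mm.

8.3 mm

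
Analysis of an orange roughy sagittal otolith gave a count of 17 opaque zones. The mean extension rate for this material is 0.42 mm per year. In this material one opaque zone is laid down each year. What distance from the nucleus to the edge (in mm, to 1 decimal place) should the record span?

7.1 mm

The record spans 17 years at 0.42 mm per year.
Predicted length = 0.42 mm/year × 17 years = 7.1 mm.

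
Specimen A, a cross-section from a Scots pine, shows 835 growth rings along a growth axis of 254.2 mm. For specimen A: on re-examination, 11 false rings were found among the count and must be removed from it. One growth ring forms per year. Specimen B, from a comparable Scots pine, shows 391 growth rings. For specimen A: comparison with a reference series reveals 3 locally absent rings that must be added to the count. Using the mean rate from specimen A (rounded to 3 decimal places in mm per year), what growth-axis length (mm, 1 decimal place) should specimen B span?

Specimen A: true growth ring count = 835 − 11 + 3 = 827.
A: 254.2 mm over 827 years gives 254.2 / 827 ≈ 0.307 mm/year.
For B, 0.307 mm/year × 391 years = 120.0 mm.

120.0 mm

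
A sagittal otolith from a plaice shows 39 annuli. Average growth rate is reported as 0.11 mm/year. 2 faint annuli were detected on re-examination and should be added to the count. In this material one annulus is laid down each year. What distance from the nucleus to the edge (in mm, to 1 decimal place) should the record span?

True annulus count = 39 + 2 = 41.
Predicted length = 0.11 mm/year × 41 years = 4.5 mm.

4.5 mm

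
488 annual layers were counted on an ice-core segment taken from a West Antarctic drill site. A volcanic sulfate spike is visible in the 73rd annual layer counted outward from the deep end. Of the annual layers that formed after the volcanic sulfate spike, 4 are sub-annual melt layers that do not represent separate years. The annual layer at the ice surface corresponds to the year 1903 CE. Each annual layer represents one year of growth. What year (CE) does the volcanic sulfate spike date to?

1492 CE

488 − 73 = 415 annual layers lie beyond the volcanic sulfate spike toward the ice surface.
415 − 4 false = 411 true annual layers after the volcanic sulfate spike.
The annual layer at the ice surface is 1903 CE, so the volcanic sulfate spike dates to 1903 − 411 = 1492 CE.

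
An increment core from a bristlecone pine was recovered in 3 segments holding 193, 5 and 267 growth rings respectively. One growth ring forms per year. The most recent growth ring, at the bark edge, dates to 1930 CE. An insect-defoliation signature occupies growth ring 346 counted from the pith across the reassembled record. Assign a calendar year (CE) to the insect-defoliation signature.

1811 CE

Total growth rings = 193 + 5 + 267 = 465.
The insect-defoliation signature sits at growth ring 346 from the pith, so 465 − 346 = 119 growth rings formed after it.
The growth ring at the bark edge is 1930 CE, so the insect-defoliation signature dates to 1930 − 119 = 1811 CE.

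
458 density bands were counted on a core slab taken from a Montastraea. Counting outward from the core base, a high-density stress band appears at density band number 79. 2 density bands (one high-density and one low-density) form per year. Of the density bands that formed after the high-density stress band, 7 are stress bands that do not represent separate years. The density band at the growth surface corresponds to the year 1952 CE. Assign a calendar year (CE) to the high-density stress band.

Between density band 79 and the growth surface there are 458 − 79 = 379 density bands.
Excluding 7 false density bands: 379 − 7 = 372.
Dividing by 2 density bands per year: 372 / 2 = 186 years.
The density band at the growth surface is 1952 CE, so the high-density stress band dates to 1952 − 186 = 1766 CE.

1766 CE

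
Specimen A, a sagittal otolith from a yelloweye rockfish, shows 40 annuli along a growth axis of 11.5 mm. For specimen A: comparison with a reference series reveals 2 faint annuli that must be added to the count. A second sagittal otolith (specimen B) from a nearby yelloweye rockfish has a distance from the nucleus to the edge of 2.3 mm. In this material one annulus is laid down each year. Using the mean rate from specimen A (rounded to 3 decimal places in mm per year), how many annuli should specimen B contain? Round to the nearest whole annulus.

Specimen A: after corrections the count is 40 + 2 = 42 annuli.
A: 11.5 mm over 42 years gives 11.5 / 42 ≈ 0.274 mm per year.
For B, 2.3 / 0.274 = 8.39 years ≈ 8 annuli.

8 annuli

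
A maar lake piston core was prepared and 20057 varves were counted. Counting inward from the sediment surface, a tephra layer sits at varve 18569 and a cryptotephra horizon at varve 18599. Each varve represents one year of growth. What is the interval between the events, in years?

The two markers are separated by 18599 − 18569 = 30 varves.
That is 30 years at one varve per year.

30 years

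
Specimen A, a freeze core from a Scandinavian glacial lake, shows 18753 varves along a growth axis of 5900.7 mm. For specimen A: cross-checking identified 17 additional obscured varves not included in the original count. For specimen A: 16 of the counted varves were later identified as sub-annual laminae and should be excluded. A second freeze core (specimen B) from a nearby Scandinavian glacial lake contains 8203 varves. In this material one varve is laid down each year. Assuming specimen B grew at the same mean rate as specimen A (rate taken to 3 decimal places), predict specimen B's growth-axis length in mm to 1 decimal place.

Specimen A: correcting the raw count gives 18753 − 16 + 17 = 18754 true varves.
A: Extension rate ≈ 5900.7 / 18754 = 0.315 mm per year.
For B, 0.315 mm/year × 8203 years = 2583.9 mm.

2583.9 mm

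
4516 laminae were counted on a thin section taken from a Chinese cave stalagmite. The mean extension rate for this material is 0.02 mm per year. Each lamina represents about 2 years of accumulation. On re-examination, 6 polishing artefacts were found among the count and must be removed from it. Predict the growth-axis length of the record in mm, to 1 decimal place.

Adjusted count: 4516 − 6 = 4510 laminae.
At 2 years per lamina, 4510 × 2 = 9020 years.
9020 years at 0.02 mm/year gives 0.02 × 9020 = 180.4 mm.

180.4 mm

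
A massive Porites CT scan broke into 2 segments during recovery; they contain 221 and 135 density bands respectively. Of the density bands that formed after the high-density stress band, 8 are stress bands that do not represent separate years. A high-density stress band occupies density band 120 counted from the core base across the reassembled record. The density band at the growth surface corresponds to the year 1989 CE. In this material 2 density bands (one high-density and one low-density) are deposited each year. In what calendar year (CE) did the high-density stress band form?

1875 CE

Total density bands = 221 + 135 = 356.
The high-density stress band sits at density band 120 from the core base, so 356 − 120 = 236 density bands formed after it.
Removing the 8 false density bands leaves 236 − 8 = 228 true density bands beyond the high-density stress band.
With 2 density bands per year, 228 / 2 = 114 years.
The density band at the growth surface is 1989 CE, so the high-density stress band dates to 1989 − 114 = 1875 CE.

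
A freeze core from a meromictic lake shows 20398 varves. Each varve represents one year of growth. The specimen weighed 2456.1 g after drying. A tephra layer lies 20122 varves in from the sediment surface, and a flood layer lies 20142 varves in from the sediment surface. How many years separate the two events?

20 years

Separation: 20142 − 20122 = 20 varves.
That is 20 years at one varve per year.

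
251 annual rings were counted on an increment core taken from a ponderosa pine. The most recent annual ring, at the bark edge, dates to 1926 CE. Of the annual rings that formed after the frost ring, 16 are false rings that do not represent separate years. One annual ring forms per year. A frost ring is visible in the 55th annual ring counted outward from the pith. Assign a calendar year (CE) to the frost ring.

1746 CE

251 − 55 = 196 annual rings lie beyond the frost ring toward the bark edge.
Removing the 16 false annual rings leaves 196 − 16 = 180 true annual rings beyond the frost ring.
The annual ring at the bark edge is 1926 CE, so the frost ring dates to 1926 − 180 = 1746 CE.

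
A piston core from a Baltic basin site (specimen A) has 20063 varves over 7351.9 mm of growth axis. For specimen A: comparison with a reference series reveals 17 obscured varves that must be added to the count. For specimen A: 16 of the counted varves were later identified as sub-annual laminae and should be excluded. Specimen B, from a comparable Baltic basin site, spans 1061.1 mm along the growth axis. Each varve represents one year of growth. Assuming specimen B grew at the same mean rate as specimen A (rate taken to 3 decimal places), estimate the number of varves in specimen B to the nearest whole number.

Specimen A: true varve count = 20063 − 16 + 17 = 20064.
A: Extension rate ≈ 7351.9 / 20064 = 0.366 mm/year.
Specimen B: 1061.1 mm / 0.366 mm per year = 2899.18 years ≈ 2899 varves.

2899 varves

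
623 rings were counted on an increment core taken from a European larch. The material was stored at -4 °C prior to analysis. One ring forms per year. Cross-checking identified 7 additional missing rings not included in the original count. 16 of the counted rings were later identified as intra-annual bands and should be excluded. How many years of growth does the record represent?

After corrections the count is 623 − 16 + 7 = 614 rings.
With a one-to-one ring periodicity this is 614 years.

614 years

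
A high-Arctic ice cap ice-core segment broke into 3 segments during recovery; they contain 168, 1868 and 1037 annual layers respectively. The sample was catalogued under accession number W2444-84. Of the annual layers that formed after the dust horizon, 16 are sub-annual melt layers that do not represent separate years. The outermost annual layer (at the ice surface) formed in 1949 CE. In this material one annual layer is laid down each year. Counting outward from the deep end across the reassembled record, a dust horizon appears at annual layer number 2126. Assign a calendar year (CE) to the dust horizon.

1018 CE

Total annual layers = 168 + 1868 + 1037 = 3073.
Between annual layer 2126 and the ice surface there are 3073 − 2126 = 947 annual layers.
947 − 16 false = 931 true annual layers after the dust horizon.
The annual layer at the ice surface is 1949 CE, so the dust horizon dates to 1949 − 931 = 1018 CE.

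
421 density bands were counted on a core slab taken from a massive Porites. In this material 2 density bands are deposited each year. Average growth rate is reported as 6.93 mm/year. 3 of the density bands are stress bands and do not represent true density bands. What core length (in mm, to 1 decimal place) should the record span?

1448.4 mm

After corrections the count is 421 − 3 = 418 density bands.
Dividing by 2 density bands per year: 418 / 2 = 209 years.
Length ≈ 6.93 × 209 = 1448.4 mm.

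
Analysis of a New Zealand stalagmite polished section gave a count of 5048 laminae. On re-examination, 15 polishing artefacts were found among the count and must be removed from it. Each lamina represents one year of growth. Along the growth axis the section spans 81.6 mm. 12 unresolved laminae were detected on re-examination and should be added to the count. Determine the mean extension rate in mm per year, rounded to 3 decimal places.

0.016 mm per year

Adjusted count: 5048 − 15 + 12 = 5045 laminae.
Mean rate = 81.6 mm / 5045 years ≈ 0.016 mm per year.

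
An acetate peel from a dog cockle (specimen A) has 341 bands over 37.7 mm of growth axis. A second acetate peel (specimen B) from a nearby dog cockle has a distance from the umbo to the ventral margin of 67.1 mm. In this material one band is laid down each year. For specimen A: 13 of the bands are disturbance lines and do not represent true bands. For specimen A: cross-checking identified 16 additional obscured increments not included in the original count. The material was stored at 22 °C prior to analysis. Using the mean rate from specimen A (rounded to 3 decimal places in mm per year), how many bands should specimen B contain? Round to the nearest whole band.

Specimen A: adjusted count: 341 − 13 + 16 = 344 bands.
A: 37.7 mm over 344 years gives 37.7 / 344 ≈ 0.110 mm/year.
Specimen B: 67.1 mm / 0.110 mm per year = 610.00 years ≈ 610 bands.

610 bands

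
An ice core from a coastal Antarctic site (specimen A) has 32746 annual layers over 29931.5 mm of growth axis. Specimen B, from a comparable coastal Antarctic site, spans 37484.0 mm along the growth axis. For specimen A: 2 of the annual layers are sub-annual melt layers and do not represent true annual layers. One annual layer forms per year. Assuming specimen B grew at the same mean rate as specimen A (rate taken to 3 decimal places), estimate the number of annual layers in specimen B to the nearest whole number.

Specimen A: true annual layer count = 32746 − 2 = 32744.
A: 29931.5 mm over 32744 years gives 29931.5 / 32744 ≈ 0.914 mm per year.
B spans 37484.0 / 0.914 = 41010.94 years ≈ 41011 annual layers.

41011 annual layers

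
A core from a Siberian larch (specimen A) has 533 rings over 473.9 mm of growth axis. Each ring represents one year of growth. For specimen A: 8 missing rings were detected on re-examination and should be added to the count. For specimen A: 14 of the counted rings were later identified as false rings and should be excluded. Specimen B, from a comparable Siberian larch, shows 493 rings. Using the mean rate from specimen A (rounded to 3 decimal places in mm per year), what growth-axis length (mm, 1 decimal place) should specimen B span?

443.2 mm

Specimen A: true ring count = 533 − 14 + 8 = 527.
A: Mean rate = 473.9 mm / 527 years ≈ 0.899 mm/yr.
For B, 0.899 mm/year × 493 years = 443.2 mm.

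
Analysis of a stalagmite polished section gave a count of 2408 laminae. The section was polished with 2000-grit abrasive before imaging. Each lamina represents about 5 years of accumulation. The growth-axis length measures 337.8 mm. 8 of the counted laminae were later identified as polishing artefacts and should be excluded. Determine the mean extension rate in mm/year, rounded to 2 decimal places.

Adjusted count: 2408 − 8 = 2400 laminae.
2400 laminae at 5 years each span 2400 × 5 = 12000 years.
337.8 mm over 12000 years gives 337.8 / 12000 ≈ 0.03 mm/year.

0.03 mm/year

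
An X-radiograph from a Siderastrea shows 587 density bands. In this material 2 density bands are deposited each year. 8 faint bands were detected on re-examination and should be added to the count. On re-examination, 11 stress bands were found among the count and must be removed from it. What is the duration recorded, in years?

True density band count = 587 − 11 + 8 = 584.
584 density bands at 2 per year is 584 / 2 = 292 years.

292 years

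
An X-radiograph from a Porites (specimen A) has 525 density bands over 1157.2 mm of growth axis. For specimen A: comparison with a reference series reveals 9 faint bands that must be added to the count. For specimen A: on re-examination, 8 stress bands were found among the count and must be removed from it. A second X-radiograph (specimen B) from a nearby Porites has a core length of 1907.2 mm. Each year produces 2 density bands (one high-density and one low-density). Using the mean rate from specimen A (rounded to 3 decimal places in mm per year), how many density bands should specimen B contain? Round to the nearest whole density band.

Specimen A: correcting the raw count gives 525 − 8 + 9 = 526 true density bands.
Specimen A: dividing by 2 density bands per year: 526 / 2 = 263 years.
A: Extension rate ≈ 1157.2 / 263 = 4.400 mm/yr.
Specimen B: 1907.2 mm / 4.400 mm per year = 433.45 years; at 2 density bands per year that is 433.45 × 2 ≈ 867 density bands.

867 density bands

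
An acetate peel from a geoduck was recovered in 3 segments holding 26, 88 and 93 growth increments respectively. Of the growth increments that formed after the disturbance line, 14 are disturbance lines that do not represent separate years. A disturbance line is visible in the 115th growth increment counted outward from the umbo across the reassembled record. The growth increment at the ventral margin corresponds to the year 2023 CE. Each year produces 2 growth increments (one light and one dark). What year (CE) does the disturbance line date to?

1984 CE

Total growth increments = 26 + 88 + 93 = 207.
Between growth increment 115 and the ventral margin there are 207 − 115 = 92 growth increments.
Excluding 14 false growth increments: 92 − 14 = 78.
With 2 growth increments per year, 78 / 2 = 39 years.
2023 − 39 = 1984 CE.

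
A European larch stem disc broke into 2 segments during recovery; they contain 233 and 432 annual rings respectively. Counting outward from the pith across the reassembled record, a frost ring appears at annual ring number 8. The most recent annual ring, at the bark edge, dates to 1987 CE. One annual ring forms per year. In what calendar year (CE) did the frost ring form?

Total annual rings = 233 + 432 = 665.
The frost ring sits at annual ring 8 from the pith, so 665 − 8 = 657 annual rings formed after it.
The annual ring at the bark edge is 1987 CE, so the frost ring dates to 1987 − 657 = 1330 CE.

1330 CE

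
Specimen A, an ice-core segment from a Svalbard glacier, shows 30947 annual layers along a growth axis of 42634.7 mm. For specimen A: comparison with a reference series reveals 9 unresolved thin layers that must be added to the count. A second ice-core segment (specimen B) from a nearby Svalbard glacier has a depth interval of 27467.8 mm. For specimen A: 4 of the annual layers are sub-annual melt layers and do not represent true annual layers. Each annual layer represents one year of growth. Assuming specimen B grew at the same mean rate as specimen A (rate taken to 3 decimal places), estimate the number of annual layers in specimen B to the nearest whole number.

19948 annual layers

Specimen A: true annual layer count = 30947 − 4 + 9 = 30952.
A: Extension rate ≈ 42634.7 / 30952 = 1.377 mm per year.
Specimen B: 27467.8 mm / 1.377 mm per year = 19947.57 years ≈ 19948 annual layers.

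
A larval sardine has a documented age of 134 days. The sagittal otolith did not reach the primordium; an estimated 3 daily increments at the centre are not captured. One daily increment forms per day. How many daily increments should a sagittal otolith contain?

One daily increment per day gives 134 daily increments over 134 days.
Less the 3 uncaptured daily increments: 134 − 3 = 131.

131 daily increments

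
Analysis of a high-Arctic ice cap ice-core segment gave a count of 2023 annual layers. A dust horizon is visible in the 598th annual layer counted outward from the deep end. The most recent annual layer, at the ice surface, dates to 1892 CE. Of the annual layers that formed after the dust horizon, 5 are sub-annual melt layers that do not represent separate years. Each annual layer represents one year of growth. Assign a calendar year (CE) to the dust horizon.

The dust horizon sits at annual layer 598 from the deep end, so 2023 − 598 = 1425 annual layers formed after it.
Excluding 5 false annual layers: 1425 − 5 = 1420.
Counting back 1420 years from 1892 CE places the dust horizon in 1892 − 1420 = 472 CE.

472 CE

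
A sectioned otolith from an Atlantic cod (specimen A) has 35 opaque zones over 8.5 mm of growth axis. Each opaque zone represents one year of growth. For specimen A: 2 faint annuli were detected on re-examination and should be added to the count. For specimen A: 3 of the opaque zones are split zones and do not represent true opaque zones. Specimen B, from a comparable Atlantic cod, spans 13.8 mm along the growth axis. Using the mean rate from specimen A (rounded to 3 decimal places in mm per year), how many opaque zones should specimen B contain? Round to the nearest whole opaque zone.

55 opaque zones

Specimen A: true opaque zone count = 35 − 3 + 2 = 34.
A: Mean rate = 8.5 mm / 34 years ≈ 0.250 mm/yr.
B spans 13.8 / 0.250 = 55.20 years ≈ 55 opaque zones.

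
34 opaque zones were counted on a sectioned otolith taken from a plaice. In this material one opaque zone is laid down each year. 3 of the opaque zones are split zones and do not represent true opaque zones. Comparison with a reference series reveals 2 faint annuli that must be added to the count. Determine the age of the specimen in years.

True opaque zone count = 34 − 3 + 2 = 33.
At one opaque zone per year, that is 33 years.

33 years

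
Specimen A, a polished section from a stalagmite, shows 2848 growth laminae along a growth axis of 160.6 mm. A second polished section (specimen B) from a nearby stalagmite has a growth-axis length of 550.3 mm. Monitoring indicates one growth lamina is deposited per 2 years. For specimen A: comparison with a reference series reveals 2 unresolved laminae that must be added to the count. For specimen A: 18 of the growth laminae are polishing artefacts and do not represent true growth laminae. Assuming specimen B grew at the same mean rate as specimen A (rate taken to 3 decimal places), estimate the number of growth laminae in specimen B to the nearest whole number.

Specimen A: after corrections the count is 2848 − 18 + 2 = 2832 growth laminae.
Specimen A: 2832 growth laminae at 2 years each span 2832 × 2 = 5664 years.
A: Mean rate = 160.6 mm / 5664 years ≈ 0.028 mm/yr.
Specimen B: 550.3 mm / 0.028 mm per year = 19653.57 years; at 2 years per growth lamina that is 19653.57 / 2 ≈ 9827 growth laminae.

9827 growth laminae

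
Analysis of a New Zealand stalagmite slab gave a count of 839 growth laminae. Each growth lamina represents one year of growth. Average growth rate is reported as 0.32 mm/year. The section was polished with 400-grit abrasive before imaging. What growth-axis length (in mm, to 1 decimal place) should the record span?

268.5 mm

839 years of growth are recorded.
839 years at 0.32 mm/year gives 0.32 × 839 = 268.5 mm.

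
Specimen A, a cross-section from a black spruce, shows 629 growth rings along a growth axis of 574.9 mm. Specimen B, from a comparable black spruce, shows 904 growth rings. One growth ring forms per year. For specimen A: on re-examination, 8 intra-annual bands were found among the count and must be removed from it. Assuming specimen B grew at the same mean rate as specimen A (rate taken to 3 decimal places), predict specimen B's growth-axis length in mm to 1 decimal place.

837.1 mm

Specimen A: after corrections the count is 629 − 8 = 621 growth rings.
A: Mean rate = 574.9 mm / 621 years ≈ 0.926 mm per year.
Length of B = 0.926 × 904 = 837.1 mm.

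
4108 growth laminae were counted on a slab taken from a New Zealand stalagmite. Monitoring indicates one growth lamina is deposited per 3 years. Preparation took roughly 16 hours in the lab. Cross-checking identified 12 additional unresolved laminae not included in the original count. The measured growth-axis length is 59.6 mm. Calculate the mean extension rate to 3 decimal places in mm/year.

0.005 mm/year

Correcting the raw count gives 4108 + 12 = 4120 true growth laminae.
At 3 years per growth lamina, 4120 × 3 = 12360 years.
Mean rate = 59.6 mm / 12360 years ≈ 0.005 mm/year.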